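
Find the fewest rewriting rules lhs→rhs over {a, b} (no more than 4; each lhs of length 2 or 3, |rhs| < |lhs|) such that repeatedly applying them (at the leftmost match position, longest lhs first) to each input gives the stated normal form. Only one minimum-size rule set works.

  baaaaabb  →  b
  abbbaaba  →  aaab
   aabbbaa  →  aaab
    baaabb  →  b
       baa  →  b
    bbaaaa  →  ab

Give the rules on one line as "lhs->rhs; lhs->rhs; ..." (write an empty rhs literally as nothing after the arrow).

  | baaaaabb => baaaabb => baaabb => baabb => babb => bbb => bb => b
  | abbbaaba => abbaaba => aababa => aabba => aaab
  | aabbbaa => aabbaa => aaaba => aaab
  | baaabb => baabb => babb => bbb => bb => b

ba->b; bb->b; bba->ab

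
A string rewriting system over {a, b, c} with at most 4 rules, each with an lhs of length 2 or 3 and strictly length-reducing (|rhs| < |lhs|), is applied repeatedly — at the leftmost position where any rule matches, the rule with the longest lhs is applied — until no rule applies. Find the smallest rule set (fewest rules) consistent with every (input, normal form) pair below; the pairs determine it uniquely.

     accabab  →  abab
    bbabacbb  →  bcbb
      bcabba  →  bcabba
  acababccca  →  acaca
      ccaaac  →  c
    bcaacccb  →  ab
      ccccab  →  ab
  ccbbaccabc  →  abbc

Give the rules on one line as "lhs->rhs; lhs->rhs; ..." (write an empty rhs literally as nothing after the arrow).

  | accabab => aaabab => abab
  | bbabacbb => bbacbb => bcbb
  | bcabba
  | acababccca => acababaca => acabaca => acaca

aa->; bac->c; cc->a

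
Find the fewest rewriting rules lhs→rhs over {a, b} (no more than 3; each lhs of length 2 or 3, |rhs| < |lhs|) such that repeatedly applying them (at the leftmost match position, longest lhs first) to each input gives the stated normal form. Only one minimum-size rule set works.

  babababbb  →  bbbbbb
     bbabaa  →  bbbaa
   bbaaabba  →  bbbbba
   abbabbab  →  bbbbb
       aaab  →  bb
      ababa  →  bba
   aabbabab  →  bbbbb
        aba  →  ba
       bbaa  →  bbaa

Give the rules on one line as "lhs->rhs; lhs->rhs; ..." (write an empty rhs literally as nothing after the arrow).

  | babababbb => bbababbb => bbbabbb => bbbbbb
  | bbabaa => bbbaa
  | bbaaabba => bbabbba => bbbbba
  | abbabbab => bbabbab => bbbbab => bbbbb

aab->bb; ab->b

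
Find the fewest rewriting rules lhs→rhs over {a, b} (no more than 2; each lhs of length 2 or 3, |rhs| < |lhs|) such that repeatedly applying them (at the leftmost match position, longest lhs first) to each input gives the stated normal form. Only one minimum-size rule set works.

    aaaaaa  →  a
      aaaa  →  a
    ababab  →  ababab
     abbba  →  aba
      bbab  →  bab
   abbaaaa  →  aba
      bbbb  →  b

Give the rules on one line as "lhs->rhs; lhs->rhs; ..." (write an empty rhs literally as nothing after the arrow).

  | aaaaaa => aaaaa => aaaa => aaa => aa => a
  | aaaa => aaa => aa => a
  | ababab
  | abbba => abba => aba

aa->a; bb->b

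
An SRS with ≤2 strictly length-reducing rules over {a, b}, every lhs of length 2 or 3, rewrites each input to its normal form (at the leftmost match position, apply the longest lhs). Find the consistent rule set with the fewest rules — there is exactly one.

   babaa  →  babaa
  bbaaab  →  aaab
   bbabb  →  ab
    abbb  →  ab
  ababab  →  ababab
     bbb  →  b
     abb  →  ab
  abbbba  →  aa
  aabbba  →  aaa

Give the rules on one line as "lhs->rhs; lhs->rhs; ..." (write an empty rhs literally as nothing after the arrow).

bb->b; bba->a

  | babaa
  | bbaaab => aaab
  | bbabb => abb => ab
  | abbb => abb => ab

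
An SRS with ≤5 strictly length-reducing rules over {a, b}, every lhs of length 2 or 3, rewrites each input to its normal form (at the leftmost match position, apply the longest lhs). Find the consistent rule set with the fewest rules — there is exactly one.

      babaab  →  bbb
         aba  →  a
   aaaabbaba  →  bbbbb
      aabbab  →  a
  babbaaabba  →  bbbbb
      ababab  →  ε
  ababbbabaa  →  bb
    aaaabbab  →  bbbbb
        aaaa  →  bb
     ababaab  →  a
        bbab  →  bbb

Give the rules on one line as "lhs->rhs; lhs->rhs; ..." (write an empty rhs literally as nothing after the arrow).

  | babaab => bbaab => bbab => bbb
  | aba => a
  | aaaabbaba => bbabbaba => bbbbaba => bbbbba => bbbbb
  | aabbab => aab => a

aaa->bb; ab->; abb->; ba->b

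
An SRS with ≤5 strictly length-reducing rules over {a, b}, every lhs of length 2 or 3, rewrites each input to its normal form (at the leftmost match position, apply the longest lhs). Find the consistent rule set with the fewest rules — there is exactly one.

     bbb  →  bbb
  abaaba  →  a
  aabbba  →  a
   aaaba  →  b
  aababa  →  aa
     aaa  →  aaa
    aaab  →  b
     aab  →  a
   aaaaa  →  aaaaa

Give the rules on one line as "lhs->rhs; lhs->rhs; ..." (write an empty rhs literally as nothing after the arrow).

  | bbb
  | abaaba => ababa => abba => bba => ba => a
  | aabbba => babba => abba => bba => ba => a
  | aaaba => abaa => aba => ab => b

aab->ba; ab->b; aba->ab; ba->a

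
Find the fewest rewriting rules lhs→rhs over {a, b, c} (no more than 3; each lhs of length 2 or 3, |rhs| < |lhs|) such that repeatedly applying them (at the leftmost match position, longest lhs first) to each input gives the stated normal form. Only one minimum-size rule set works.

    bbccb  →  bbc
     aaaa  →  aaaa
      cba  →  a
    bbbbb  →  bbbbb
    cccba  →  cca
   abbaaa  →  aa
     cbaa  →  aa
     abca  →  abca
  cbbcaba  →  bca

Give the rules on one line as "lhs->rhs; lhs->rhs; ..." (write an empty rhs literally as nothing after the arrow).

  | bbccb => bbc
  | aaaa
  | cba => a
  | bbbbb

ba->; cb->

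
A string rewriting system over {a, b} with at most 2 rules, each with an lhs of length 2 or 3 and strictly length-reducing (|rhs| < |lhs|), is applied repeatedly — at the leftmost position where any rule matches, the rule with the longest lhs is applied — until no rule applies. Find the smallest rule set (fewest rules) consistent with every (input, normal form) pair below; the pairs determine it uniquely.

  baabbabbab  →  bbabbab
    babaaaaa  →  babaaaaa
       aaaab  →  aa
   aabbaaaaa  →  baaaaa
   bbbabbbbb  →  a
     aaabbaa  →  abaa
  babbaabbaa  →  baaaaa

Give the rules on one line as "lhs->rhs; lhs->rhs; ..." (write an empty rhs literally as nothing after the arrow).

aab->; bbb->aa

  | baabbabbab => bbabbab
  | babaaaaa
  | aaaab => aa
  | aabbaaaaa => baaaaa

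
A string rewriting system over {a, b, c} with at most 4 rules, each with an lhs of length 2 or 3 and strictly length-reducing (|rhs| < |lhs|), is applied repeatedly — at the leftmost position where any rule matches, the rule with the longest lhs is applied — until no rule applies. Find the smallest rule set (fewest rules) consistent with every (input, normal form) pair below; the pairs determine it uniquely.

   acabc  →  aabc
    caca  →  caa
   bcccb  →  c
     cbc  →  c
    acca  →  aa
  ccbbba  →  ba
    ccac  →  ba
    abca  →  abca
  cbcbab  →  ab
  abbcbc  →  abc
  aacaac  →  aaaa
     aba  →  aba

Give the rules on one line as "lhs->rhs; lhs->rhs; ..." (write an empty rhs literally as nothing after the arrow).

ac->a; bb->c; cb->; cc->b

  | acabc => aabc
  | caca => caa
  | bcccb => bbcb => ccb => bb => c
  | cbc => c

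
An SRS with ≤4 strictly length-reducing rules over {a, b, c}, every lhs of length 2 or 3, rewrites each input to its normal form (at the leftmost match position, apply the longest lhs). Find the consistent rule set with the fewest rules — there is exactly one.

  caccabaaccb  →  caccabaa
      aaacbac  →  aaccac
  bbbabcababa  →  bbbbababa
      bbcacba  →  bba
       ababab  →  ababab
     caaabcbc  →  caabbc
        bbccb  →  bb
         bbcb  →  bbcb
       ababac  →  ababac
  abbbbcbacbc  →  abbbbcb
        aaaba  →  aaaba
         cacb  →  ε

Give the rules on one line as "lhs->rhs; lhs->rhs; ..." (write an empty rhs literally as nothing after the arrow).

abc->b; acb->cc; ccb->; ccc->

  | caccabaaccb => caccabaa
  | aaacbac => aaccac
  | bbbabcababa => bbbbababa
  | bbcacba => bbccca => bba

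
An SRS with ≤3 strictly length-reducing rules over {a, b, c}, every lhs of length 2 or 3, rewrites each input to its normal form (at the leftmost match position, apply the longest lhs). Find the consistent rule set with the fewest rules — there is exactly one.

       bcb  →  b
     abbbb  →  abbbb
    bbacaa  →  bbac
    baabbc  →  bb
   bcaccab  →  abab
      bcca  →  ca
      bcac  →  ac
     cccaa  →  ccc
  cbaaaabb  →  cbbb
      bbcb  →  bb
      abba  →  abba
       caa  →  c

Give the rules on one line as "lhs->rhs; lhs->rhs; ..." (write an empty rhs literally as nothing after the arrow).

aa->; acc->ab; bc->

  | bcb => b
  | abbbb
  | bbacaa => bbac
  | baabbc => bbbc => bb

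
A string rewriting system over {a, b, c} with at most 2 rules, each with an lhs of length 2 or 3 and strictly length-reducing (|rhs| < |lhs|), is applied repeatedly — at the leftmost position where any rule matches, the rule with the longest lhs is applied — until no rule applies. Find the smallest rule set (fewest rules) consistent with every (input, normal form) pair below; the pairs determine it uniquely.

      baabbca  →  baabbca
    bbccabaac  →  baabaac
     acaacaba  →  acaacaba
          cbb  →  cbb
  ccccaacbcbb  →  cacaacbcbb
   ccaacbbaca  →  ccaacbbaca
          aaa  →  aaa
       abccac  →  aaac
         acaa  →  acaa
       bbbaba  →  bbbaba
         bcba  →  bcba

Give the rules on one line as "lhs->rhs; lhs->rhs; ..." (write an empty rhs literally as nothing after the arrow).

  | baabbca
  | bbccabaac => baabaac
  | acaacaba
  | cbb

bcc->a; ccc->ca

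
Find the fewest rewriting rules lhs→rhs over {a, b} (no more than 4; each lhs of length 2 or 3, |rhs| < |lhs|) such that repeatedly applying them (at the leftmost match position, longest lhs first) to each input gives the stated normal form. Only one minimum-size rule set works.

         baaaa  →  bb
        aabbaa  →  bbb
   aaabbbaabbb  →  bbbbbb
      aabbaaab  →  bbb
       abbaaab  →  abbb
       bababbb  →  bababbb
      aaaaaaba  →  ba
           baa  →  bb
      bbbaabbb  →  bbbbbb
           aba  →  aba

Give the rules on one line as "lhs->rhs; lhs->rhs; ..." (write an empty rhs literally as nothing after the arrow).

aa->b; aaa->aa; aab->b

  | baaaa => baaa => baa => bb
  | aabbaa => bbaa => bbb
  | aaabbbaabbb => aabbbaabbb => bbbaabbb => bbbbbb
  | aabbaaab => bbaaab => bbaab => bbb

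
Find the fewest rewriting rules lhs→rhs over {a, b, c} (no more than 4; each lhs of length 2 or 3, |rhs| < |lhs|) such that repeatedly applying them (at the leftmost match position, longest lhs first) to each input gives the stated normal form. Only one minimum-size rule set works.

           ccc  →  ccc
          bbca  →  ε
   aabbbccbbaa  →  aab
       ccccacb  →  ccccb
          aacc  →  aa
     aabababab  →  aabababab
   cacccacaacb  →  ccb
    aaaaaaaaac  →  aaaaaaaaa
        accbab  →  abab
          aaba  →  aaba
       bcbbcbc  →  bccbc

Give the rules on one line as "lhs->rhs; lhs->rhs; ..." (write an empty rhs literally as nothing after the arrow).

  | ccc
  | bbca => ca => ε
  | aabbbccbbaa => aabccbbaa => aabccaa => aabca => aab
  | ccccacb => ccccb

ac->a; bb->; ca->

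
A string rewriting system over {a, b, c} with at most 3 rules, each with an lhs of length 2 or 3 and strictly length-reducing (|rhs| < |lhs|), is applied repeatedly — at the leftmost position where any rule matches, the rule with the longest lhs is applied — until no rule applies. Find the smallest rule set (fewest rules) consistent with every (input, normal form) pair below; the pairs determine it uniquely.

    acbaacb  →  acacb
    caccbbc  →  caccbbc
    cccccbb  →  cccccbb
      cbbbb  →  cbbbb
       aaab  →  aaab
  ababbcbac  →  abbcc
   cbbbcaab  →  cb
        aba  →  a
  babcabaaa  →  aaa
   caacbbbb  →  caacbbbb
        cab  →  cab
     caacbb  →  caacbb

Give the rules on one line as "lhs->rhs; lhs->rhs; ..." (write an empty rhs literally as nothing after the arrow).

  | acbaacb => acacb
  | caccbbc
  | cccccbb
  | cbbbb

ba->; bca->a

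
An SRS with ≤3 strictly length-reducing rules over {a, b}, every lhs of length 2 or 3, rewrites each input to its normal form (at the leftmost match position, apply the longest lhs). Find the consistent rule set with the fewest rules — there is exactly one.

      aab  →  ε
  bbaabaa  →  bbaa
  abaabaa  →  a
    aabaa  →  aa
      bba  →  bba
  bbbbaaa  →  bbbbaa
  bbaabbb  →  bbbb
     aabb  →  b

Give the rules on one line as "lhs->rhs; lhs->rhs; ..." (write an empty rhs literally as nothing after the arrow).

aaa->aa; aab->; aba->

  | aab => ε
  | bbaabaa => bbaa
  | abaabaa => abaa => a
  | aabaa => aa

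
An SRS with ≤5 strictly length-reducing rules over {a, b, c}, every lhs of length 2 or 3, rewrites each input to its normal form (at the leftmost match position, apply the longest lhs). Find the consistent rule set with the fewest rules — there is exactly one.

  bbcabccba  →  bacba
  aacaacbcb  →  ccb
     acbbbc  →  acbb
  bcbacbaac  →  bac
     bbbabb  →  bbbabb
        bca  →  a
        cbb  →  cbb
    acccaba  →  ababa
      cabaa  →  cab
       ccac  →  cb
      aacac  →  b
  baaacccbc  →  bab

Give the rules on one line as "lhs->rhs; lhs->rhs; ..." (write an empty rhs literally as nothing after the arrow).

  | bbcabccba => babccba => bacba
  | aacaacbcb => caacbcb => ccbcb => ccb
  | acbbbc => acbb
  | bcbacbaac => bacbaac => bacbc => bac

aa->; bc->; cac->b; ccc->b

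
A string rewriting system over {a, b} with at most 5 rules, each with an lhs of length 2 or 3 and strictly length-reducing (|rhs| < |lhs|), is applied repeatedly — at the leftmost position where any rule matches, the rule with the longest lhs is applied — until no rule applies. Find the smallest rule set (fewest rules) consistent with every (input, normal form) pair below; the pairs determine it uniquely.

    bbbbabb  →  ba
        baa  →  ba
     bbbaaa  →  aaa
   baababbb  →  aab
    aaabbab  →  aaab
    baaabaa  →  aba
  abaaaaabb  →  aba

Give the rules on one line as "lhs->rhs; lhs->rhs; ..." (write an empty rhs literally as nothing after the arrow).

  | bbbbabb => babb => abb => ba
  | baa => ba
  | bbbaaa => aaa
  | baababbb => bababbb => ababbb => aabbb => abab => aab

abb->ba; baa->ba; bab->ab; bbb->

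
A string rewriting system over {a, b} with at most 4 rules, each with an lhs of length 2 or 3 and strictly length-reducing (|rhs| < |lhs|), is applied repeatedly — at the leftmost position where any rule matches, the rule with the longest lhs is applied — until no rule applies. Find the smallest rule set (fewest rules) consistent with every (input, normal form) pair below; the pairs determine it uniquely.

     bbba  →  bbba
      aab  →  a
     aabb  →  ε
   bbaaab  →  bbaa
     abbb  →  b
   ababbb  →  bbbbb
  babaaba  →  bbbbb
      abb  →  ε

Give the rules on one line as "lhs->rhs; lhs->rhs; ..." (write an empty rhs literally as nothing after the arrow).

aab->a; ab->; aba->bb; abb->

  | bbba
  | aab => a
  | aabb => ab => ε
  | bbaaab => bbaa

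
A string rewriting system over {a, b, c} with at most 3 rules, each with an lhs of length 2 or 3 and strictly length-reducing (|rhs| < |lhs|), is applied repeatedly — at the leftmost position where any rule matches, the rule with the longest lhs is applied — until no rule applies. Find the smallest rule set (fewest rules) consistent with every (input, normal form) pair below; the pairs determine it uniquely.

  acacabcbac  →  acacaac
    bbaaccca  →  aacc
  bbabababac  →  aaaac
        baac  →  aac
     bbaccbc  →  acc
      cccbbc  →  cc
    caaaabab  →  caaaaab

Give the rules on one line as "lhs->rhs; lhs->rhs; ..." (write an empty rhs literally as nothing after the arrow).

ba->a; cb->; cca->c

  | acacabcbac => acacabac => acacaac
  | bbaaccca => baaccca => aaccca => aacc
  | bbabababac => babababac => abababac => aababac => aaabac => aaaac
  | baac => aac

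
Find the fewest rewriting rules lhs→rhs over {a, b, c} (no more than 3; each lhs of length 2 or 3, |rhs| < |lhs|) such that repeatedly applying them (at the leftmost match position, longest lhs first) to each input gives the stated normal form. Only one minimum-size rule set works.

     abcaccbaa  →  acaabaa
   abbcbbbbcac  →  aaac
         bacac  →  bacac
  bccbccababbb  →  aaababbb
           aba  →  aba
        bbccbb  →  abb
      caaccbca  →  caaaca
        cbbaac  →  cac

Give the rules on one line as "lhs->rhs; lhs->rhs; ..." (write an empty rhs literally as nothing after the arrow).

bba->; bc->c; cc->a

  | abcaccbaa => acaccbaa => acaabaa
  | abbcbbbbcac => abcbbbbcac => acbbbbcac => acbbbcac => acbbcac => acbcac => accac => aaac
  | bacac
  | bccbccababbb => ccbccababbb => abccababbb => accababbb => aaababbb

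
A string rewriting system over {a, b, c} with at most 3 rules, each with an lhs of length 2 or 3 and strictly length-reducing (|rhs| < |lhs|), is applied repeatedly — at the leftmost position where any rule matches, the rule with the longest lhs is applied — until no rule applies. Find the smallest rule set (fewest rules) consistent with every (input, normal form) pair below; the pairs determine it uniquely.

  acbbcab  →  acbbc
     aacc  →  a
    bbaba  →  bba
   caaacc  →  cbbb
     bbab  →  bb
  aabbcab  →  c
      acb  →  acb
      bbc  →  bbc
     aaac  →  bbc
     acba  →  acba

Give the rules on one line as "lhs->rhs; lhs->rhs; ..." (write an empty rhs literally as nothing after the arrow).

aaa->bb; ab->; cc->b

  | acbbcab => acbbc
  | aacc => aab => a
  | bbaba => bba
  | caaacc => cbbcc => cbbb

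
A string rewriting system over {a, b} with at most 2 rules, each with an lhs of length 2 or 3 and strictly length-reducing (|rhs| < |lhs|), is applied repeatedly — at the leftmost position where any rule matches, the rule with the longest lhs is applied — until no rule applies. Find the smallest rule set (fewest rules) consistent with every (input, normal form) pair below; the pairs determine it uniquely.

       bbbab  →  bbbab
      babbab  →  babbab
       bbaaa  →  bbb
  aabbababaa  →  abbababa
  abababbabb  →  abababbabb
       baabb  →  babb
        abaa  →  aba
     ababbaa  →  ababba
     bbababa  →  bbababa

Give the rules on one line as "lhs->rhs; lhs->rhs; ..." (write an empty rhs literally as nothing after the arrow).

  | bbbab
  | babbab
  | bbaaa => bbb
  | aabbababaa => abbababaa => abbababa

aa->a; aaa->b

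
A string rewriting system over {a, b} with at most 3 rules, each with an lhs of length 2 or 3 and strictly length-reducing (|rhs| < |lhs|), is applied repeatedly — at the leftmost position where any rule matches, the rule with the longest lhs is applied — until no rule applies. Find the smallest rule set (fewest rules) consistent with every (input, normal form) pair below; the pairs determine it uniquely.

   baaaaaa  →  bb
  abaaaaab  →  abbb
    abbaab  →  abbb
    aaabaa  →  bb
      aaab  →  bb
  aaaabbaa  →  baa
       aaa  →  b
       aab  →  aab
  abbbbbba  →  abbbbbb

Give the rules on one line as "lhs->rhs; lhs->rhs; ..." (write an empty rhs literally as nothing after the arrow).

  | baaaaaa => bbaaa => bbaa => bba => bb
  | abaaaaab => abbaab => abbab => abbb
  | abbaab => abbab => abbb
  | aaabaa => bbaa => bba => bb

aaa->b; bab->; bba->bb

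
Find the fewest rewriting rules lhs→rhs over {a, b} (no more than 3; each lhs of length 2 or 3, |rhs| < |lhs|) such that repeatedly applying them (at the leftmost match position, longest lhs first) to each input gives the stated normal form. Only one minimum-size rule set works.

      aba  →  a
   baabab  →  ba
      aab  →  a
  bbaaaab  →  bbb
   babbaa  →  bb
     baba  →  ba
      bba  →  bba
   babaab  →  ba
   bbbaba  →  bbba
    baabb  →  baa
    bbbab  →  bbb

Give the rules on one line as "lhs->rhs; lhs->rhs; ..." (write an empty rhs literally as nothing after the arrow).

  | aba => a
  | baabab => baab => ba
  | aab => a
  | bbaaaab => bbbab => bbb

aaa->b; ab->; abb->a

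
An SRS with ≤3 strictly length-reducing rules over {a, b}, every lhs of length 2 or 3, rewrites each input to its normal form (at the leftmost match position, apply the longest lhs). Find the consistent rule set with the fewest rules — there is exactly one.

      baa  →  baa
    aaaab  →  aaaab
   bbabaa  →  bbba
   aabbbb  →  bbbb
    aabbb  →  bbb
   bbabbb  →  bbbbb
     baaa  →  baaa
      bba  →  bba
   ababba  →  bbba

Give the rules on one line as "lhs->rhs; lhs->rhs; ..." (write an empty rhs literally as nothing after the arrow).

aba->b; abb->bb

  | baa
  | aaaab
  | bbabaa => bbba
  | aabbbb => abbbb => bbbb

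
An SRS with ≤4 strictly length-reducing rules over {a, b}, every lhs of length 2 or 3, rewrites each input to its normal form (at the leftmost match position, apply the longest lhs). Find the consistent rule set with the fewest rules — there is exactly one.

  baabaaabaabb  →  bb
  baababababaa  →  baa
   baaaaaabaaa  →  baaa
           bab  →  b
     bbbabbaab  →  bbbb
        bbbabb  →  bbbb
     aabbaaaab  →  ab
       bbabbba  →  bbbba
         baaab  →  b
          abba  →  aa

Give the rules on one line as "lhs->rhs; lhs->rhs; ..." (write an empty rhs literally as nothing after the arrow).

  | baabaaabaabb => babaaabaabb => baaabaabb => baabaabb => babaabb => baabb => babb => bb
  | baababababaa => bababababaa => babababaa => bababaa => babaa => baa
  | baaaaaabaaa => baaaaabaaa => baaaabaaa => baaabaaa => baabaaa => babaaa => baaa
  | bab => b

aab->ab; abb->a; bab->b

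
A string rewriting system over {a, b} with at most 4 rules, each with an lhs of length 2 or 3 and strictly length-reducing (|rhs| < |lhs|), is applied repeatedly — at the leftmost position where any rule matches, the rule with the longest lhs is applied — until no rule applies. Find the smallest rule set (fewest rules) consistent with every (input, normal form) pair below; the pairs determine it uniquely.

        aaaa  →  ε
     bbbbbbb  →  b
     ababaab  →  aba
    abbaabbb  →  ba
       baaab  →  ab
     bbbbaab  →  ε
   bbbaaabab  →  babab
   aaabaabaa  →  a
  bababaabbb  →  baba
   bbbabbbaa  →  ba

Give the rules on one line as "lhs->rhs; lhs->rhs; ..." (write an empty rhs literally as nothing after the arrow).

  | aaaa => baa => bb => ε
  | bbbbbbb => bbbb => b
  | ababaab => ababbb => aba
  | abbaabbb => aaabbb => babbb => ba

aa->b; bb->; bbb->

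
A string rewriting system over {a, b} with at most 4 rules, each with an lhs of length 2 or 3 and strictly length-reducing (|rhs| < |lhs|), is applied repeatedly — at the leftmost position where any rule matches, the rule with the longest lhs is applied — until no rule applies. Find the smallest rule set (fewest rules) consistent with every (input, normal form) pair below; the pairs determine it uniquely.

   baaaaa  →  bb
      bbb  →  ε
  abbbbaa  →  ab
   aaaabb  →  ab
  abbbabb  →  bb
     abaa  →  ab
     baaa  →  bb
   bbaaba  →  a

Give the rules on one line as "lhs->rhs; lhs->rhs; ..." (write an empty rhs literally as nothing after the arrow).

aa->; aaa->b; bab->a; bbb->

  | baaaaa => bbaa => bb
  | bbb => ε
  | abbbbaa => abaa => ab
  | aaaabb => babb => ab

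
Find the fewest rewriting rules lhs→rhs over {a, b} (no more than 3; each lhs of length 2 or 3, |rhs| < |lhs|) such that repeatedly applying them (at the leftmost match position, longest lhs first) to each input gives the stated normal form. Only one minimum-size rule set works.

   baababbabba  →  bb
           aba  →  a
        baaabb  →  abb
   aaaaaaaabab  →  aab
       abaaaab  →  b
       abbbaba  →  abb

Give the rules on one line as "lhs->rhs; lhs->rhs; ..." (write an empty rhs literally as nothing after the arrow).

aaa->; ba->; baa->

  | baababbabba => babbabba => bbabba => bbba => bb
  | aba => a
  | baaabb => abb
  | aaaaaaaabab => aaaaabab => aabab => aab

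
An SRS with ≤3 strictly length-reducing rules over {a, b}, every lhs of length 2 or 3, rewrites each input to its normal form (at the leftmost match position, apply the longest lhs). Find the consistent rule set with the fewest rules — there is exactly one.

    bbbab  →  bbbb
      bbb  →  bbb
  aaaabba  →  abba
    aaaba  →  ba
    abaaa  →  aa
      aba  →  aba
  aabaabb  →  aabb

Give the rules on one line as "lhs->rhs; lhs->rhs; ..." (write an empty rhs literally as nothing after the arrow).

aaa->; baa->; bab->bb

  | bbbab => bbbb
  | bbb
  | aaaabba => abba
  | aaaba => ba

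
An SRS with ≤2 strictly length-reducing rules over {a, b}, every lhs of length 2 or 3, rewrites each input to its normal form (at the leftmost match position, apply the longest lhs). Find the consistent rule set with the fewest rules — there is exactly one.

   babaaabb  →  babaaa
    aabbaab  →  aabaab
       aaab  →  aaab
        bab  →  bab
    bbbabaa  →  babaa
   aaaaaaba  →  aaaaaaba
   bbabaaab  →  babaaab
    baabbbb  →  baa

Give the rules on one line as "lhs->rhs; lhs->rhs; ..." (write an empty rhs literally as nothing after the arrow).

  | babaaabb => babaaa
  | aabbaab => aabaab
  | aaab
  | bab

bb->; bba->ba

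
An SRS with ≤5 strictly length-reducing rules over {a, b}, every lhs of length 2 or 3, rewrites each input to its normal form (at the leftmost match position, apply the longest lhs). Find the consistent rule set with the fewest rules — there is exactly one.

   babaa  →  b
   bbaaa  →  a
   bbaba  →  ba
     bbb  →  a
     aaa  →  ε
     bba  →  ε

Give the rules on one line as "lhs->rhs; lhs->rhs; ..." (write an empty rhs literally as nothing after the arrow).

  | babaa => baaa => b
  | bbaaa => aaaa => a
  | bbaba => aaba => ba
  | bbb => ab => a

aa->; aaa->; ab->a; bb->a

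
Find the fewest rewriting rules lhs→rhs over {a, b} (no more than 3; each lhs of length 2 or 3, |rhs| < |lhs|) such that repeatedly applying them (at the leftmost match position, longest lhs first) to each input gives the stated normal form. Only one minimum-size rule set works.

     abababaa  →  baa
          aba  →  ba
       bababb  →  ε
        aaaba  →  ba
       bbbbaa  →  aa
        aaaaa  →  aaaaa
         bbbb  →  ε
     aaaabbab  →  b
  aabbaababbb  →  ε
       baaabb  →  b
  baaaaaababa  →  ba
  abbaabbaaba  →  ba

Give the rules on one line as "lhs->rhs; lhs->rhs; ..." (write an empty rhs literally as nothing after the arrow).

  | abababaa => bababaa => bbabaa => abaa => baa
  | aba => ba
  | bababb => bbabb => abb => bb => ε
  | aaaba => aaba => aba => ba

ab->b; bb->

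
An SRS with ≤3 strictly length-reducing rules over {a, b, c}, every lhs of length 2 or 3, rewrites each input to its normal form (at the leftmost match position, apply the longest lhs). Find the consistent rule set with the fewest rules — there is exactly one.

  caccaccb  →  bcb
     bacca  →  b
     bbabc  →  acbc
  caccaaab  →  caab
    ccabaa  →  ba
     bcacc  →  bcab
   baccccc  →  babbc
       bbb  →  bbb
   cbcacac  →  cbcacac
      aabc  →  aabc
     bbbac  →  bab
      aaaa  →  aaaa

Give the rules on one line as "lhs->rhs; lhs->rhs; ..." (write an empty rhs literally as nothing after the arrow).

aba->; bba->ac; cc->b

  | caccaccb => cabaccb => cccb => bcb
  | bacca => baba => b
  | bbabc => acbc
  | caccaaab => cabaaab => caab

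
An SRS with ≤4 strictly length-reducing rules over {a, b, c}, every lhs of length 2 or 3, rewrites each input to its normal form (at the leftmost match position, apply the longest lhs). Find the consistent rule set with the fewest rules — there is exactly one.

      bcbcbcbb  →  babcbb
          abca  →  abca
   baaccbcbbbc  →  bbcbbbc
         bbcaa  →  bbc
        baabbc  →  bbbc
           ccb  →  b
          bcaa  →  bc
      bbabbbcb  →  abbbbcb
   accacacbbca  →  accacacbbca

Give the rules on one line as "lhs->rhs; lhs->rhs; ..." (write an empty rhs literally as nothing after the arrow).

  | bcbcbcbb => babcbb
  | abca
  | baaccbcbbbc => bccbcbbbc => bbcbbbc
  | bbcaa => bbc

aa->; bba->ab; cbc->a; ccb->b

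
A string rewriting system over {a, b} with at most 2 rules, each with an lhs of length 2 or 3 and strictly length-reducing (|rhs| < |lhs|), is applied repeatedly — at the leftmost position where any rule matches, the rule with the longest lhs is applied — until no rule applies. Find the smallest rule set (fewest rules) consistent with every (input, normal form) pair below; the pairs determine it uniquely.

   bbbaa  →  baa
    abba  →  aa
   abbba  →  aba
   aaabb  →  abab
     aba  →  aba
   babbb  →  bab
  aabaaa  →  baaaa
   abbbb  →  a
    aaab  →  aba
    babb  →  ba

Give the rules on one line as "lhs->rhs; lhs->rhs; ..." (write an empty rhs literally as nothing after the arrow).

  | bbbaa => baa
  | abba => aa
  | abbba => aba
  | aaabb => abab

aab->ba; bb->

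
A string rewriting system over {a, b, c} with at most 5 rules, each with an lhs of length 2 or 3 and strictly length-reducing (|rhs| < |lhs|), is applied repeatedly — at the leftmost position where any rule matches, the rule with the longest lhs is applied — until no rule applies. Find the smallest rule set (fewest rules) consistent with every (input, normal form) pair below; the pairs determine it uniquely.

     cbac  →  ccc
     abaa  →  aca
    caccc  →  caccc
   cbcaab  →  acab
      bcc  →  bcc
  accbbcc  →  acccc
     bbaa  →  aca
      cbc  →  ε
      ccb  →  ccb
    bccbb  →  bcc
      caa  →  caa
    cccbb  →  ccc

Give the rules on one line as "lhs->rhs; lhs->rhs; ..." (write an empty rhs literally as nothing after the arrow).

ba->c; bb->; bba->ac; cbc->bb

  | cbac => ccc
  | abaa => aca
  | caccc
  | cbcaab => bbaab => acab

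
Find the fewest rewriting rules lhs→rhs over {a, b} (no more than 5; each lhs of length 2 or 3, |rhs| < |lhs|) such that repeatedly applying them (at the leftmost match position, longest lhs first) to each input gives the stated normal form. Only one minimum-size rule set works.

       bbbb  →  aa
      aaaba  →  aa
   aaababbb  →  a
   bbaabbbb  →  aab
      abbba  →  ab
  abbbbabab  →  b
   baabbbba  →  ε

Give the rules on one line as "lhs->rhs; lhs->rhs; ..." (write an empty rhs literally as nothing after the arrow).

aaa->b; aba->b; ba->; bb->a

  | bbbb => abb => aa
  | aaaba => bba => aa
  | aaababbb => bbabbb => aabbb => aaab => bb => a
  | bbaabbbb => aaabbbb => bbbbb => abbb => aab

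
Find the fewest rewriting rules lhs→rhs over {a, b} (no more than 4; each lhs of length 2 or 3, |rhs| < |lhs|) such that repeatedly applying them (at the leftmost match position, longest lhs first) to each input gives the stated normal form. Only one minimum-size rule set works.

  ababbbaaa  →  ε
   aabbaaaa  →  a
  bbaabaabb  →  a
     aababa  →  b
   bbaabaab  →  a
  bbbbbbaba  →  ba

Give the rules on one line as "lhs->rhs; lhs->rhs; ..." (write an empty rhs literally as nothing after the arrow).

  | ababbbaaa => aabbbaaa => bbbaaa => abaaa => aaaa => aa => ε
  | aabbaaaa => bbaaaa => aaaaa => aaa => a
  | bbaabaabb => aaabaabb => abaabb => aaabb => abb => ab => a
  | aababa => baba => baa => b

aa->; ab->a; bb->a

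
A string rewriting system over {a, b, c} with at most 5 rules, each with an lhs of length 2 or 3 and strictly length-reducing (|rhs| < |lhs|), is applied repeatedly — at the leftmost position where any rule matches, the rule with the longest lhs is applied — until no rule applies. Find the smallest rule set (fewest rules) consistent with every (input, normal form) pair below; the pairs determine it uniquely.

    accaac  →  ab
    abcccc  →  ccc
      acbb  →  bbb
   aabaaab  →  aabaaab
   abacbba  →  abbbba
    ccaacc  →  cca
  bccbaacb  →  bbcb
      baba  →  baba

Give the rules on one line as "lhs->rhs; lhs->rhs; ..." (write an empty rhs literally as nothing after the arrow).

  | accaac => aac => ab
  | abcccc => ccc
  | acbb => bbb
  | aabaaab

abc->; ac->b; acc->; cba->b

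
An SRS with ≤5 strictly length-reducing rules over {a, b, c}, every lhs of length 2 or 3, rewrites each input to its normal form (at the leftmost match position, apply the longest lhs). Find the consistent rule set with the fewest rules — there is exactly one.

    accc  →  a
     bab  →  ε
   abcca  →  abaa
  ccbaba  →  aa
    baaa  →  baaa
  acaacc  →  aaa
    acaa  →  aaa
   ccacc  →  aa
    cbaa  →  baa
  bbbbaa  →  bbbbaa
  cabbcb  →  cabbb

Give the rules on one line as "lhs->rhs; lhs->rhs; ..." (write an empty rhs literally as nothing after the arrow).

  | accc => acc => ac => a
  | bab => ε
  | abcca => abaa
  | ccbaba => ababa => aa

ac->a; bab->; cb->b; cc->a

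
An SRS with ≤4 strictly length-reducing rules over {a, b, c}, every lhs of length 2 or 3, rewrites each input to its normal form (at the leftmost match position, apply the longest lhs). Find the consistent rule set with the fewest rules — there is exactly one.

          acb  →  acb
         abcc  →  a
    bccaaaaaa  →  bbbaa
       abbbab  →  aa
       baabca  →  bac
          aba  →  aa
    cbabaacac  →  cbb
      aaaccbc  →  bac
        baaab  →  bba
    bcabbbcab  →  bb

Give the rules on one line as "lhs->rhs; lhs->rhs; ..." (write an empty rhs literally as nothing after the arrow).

  | acb
  | abcc => acc => a
  | bccaaaaaa => baaaaaa => bbaaaa => bbbaa
  | abbbab => abbab => abab => aab => aa

aaa->ba; ab->a; aca->c; cc->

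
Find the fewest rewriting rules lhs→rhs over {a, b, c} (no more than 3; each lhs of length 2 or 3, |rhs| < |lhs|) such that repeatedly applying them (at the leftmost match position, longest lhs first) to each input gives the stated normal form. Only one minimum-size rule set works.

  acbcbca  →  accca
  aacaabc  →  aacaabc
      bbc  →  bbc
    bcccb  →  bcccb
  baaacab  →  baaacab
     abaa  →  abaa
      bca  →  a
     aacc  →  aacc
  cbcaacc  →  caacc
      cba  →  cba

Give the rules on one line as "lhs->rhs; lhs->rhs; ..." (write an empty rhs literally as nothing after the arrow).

  | acbcbca => accca
  | aacaabc
  | bbc
  | bcccb

bca->a; bcb->c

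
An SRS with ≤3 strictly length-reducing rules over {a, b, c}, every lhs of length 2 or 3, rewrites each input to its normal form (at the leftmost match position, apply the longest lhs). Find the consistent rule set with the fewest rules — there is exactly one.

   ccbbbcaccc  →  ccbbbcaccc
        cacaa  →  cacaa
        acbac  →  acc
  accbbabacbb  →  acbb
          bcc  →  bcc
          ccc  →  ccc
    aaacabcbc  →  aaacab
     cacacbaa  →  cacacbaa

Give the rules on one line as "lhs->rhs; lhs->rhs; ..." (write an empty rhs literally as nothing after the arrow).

  | ccbbbcaccc
  | cacaa
  | acbac => acc
  | accbbabacbb => accbbacbb => accbcbb => acbb

bac->c; cbc->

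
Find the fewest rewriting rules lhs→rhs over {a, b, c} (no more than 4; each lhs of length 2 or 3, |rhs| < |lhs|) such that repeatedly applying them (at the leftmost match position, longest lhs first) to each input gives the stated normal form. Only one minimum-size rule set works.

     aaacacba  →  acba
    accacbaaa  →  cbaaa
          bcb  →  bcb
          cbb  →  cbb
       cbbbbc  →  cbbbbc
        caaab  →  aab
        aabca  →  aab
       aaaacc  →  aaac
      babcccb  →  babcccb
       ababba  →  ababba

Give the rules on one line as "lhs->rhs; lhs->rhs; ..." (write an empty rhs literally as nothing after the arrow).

aca->c; acc->c; ca->

  | aaacacba => aaccba => acba
  | accacbaaa => cacbaaa => cbaaa
  | bcb
  | cbb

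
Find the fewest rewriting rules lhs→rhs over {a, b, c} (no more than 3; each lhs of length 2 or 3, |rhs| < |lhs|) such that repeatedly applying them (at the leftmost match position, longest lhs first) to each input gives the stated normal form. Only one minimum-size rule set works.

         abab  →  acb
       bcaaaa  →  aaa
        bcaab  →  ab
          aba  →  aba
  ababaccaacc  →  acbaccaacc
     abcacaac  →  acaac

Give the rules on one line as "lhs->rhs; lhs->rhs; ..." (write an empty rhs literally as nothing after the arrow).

  | abab => acb
  | bcaaaa => aaa
  | bcaab => ab
  | aba

bab->cb; bca->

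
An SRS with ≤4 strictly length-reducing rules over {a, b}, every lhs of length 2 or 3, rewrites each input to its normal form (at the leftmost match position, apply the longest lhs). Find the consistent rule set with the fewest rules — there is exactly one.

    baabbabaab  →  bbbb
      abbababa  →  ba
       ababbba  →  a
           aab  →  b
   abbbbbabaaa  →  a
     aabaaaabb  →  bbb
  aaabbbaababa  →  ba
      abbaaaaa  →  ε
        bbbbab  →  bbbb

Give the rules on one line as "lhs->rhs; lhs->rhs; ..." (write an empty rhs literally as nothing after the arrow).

aa->; ab->; abb->a

  | baabbabaab => bbbabaab => bbbaab => bbbb
  | abbababa => aababa => baba => ba
  | ababbba => abbba => aba => a
  | aab => b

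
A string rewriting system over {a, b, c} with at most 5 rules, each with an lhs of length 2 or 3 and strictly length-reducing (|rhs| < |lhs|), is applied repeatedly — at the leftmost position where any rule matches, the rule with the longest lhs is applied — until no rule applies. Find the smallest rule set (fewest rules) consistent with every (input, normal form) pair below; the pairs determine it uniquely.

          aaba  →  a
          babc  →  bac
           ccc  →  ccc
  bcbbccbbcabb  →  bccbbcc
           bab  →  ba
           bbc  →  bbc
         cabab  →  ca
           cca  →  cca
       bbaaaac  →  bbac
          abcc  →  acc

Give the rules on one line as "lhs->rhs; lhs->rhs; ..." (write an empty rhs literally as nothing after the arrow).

aa->a; ab->a; abb->c; bcb->

  | aaba => aba => aa => a
  | babc => bac
  | ccc
  | bcbbccbbcabb => bccbbcabb => bccbbcc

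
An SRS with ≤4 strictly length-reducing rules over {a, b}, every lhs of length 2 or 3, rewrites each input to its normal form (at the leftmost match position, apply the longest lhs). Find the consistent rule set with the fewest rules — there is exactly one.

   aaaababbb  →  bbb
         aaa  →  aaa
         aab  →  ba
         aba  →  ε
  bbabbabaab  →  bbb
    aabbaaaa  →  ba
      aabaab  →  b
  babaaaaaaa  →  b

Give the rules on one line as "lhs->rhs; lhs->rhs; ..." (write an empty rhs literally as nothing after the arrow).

aab->ba; ab->; aba->; baa->b

  | aaaababbb => aabaabbb => baaabbb => babbb => bbb
  | aaa
  | aab => ba
  | aba => ε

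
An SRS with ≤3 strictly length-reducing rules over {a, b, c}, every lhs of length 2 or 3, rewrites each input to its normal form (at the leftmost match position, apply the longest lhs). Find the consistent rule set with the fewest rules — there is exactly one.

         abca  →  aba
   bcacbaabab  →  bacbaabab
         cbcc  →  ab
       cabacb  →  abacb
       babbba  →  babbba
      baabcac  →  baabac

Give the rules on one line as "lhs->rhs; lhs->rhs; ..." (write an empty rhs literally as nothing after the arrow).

bcc->ab; ca->a

  | abca => aba
  | bcacbaabab => bacbaabab
  | cbcc => cab => ab
  | cabacb => abacb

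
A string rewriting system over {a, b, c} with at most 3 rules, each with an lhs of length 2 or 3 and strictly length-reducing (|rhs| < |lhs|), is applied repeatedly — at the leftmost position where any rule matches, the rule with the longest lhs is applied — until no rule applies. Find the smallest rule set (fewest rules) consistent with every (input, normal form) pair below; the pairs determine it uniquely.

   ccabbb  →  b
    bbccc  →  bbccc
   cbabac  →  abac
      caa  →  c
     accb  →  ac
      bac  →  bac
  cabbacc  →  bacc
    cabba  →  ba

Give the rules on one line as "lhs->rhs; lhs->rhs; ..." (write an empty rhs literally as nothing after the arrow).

  | ccabbb => ccbbb => cbb => b
  | bbccc
  | cbabac => abac
  | caa => ca => c

ca->c; cb->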